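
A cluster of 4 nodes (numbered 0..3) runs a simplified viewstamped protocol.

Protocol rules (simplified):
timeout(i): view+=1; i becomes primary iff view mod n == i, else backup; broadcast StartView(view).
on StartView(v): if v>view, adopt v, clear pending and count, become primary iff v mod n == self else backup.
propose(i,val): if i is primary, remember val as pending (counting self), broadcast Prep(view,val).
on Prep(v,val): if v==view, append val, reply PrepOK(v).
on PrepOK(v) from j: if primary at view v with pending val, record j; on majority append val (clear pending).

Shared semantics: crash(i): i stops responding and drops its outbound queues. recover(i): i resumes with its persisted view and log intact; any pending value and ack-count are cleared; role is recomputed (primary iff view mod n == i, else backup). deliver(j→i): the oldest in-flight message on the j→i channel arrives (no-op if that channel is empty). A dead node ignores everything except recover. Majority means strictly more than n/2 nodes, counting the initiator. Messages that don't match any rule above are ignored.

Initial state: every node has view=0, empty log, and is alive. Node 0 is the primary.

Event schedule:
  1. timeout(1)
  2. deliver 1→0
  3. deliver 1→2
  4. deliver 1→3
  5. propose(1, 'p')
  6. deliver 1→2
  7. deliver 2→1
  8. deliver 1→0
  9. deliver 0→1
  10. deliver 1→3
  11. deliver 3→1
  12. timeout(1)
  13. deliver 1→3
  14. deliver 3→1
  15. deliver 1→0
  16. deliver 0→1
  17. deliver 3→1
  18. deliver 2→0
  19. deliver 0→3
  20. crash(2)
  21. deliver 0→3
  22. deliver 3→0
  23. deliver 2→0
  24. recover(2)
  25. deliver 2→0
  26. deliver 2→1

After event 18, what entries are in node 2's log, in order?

p

1. timeout(1):  <1:prim v1 ->
2. deliver 1→0:  <0:back v1 ->
3. deliver 1→2:  <2:back v1 ->
4. deliver 1→3:  <3:back v1 ->
5. propose(1,'p'):  nop
6. deliver 1→2:  <2:back v1 p>
7. deliver 2→1:  nop
8. deliver 1→0:  <0:back v1 p>
9. deliver 0→1:  <1:prim v1 p>
10. deliver 1→3:  <3:back v1 p>
11. deliver 3→1:  nop
12. timeout(1):  <1:back v2 p>
13. deliver 1→3:  <3:back v2 p>
14. deliver 3→1:  nop
15. deliver 1→0:  <0:back v2 p>
16. deliver 0→1:  nop
17. deliver 3→1:  nop
18. deliver 2→0:  nop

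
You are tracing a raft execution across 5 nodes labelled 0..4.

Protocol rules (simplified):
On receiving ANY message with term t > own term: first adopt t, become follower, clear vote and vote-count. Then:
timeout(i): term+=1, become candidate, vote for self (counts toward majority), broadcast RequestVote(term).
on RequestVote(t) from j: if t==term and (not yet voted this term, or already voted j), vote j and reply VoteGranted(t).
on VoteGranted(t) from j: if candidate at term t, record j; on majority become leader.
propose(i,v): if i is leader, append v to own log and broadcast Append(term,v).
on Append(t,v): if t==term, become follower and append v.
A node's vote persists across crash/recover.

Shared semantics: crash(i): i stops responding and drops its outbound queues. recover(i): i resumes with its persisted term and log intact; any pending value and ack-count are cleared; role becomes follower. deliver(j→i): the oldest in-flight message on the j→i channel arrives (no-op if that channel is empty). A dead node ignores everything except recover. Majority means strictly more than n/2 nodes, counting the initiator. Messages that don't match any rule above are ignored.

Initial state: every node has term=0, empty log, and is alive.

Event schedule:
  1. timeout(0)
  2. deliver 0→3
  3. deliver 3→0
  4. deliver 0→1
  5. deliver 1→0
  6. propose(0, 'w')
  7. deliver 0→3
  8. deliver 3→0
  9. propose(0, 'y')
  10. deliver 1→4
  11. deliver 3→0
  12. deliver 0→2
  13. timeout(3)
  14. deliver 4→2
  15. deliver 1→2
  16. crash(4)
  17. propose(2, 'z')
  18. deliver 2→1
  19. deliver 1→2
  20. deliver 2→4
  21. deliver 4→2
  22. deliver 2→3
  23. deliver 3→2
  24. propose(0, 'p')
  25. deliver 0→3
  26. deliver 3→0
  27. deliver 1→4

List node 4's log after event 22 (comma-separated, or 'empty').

empty

1. timeout(0):  <0:cand t1 ->
2. deliver 0→3:  <3:foll t1 ->
3. deliver 3→0:  nop
4. deliver 0→1:  <1:foll t1 ->
5. deliver 1→0:  <0:lead t1 ->
6. propose(0,'w'):  <0:lead t1 w>
7. deliver 0→3:  <3:foll t1 w>
8. deliver 3→0:  nop
9. propose(0,'y'):  <0:lead t1 w,y>
10. deliver 1→4:  nop
11. deliver 3→0:  nop
12. deliver 0→2:  <2:foll t1 ->
13. timeout(3):  <3:cand t2 w>
14. deliver 4→2:  nop
15. deliver 1→2:  nop
16. crash(4):  <4:✗foll t0 ->
17. propose(2,'z'):  nop
18. deliver 2→1:  nop
19. deliver 1→2:  nop
20. deliver 2→4:  nop
21. deliver 4→2:  nop
22. deliver 2→3:  nop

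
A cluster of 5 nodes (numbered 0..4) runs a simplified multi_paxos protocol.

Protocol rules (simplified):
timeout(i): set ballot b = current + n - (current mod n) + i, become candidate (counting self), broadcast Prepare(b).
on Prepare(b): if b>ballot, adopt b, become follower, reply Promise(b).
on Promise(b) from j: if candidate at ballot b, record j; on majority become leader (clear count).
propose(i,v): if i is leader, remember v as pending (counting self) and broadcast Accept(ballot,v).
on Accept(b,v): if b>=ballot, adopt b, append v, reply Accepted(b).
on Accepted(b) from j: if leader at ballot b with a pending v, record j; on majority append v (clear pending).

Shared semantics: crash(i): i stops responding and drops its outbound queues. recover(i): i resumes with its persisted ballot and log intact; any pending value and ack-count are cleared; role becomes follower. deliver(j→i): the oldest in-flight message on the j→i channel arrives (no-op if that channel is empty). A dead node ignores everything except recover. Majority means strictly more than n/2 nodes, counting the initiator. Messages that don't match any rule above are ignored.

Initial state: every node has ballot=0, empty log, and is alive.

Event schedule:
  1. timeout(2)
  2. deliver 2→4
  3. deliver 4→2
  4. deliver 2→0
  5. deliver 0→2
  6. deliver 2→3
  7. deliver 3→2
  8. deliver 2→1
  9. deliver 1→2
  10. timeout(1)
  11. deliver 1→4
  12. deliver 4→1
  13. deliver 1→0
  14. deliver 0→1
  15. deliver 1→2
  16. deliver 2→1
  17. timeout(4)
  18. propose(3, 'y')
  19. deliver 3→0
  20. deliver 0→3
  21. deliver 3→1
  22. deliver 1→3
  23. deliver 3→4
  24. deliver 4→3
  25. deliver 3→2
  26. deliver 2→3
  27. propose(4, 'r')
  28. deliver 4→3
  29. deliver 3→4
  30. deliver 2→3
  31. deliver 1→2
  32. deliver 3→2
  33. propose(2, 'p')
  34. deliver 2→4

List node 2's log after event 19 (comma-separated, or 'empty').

empty

after 1 — timeout(2): n2:cand/b7/[-]
after 2 — deliver 2→4: n4:foll/b7/[-]
after 3 — deliver 4→2: ·
after 4 — deliver 2→0: n0:foll/b7/[-]
after 5 — deliver 0→2: n2:lead/b7/[-]
after 6 — deliver 2→3: n3:foll/b7/[-]
after 7 — deliver 3→2: ·
after 8 — deliver 2→1: n1:foll/b7/[-]
after 9 — deliver 1→2: ·
after 10 — timeout(1): n1:cand/b11/[-]
after 11 — deliver 1→4: n4:foll/b11/[-]
after 12 — deliver 4→1: ·
after 13 — deliver 1→0: n0:foll/b11/[-]
after 14 — deliver 0→1: n1:lead/b11/[-]
after 15 — deliver 1→2: n2:foll/b11/[-]
after 16 — deliver 2→1: ·
after 17 — timeout(4): n4:cand/b19/[-]
after 18 — propose(3,'y'): ·
after 19 — deliver 3→0: ·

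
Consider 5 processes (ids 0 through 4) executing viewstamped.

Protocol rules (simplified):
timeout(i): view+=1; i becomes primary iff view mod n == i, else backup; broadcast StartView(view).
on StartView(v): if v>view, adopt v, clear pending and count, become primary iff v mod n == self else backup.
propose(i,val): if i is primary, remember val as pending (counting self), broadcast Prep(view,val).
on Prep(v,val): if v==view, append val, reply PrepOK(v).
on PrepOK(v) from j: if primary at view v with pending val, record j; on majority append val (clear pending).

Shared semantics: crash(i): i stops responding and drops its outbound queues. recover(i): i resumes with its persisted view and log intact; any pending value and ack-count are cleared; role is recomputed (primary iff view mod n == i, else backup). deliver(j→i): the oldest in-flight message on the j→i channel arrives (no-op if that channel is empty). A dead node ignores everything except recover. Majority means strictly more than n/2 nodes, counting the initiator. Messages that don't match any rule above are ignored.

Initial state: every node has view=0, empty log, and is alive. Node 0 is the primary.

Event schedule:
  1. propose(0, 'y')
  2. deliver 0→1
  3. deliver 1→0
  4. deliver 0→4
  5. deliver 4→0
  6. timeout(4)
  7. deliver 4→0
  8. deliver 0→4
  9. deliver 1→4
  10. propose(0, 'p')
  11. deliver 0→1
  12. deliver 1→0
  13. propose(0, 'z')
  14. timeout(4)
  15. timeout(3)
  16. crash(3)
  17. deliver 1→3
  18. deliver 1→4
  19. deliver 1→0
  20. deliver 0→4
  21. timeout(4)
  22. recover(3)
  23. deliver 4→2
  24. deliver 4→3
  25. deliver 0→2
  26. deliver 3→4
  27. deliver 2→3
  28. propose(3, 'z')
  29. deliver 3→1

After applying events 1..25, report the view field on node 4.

step 1 propose(0,'y'): —
step 2 deliver 0→1: 1={back,v=0,log=y}
step 3 deliver 1→0: —
step 4 deliver 0→4: 4={back,v=0,log=y}
step 5 deliver 4→0: 0={prim,v=0,log=y}
step 6 timeout(4): 4={back,v=1,log=y}
step 7 deliver 4→0: 0={back,v=1,log=y}
step 8 deliver 0→4: —
step 9 deliver 1→4: —
step 10 propose(0,'p'): —
step 11 deliver 0→1: —
step 12 deliver 1→0: —
step 13 propose(0,'z'): —
step 14 timeout(4): 4={back,v=2,log=y}
step 15 timeout(3): 3={back,v=1,log=-}
step 16 crash(3): 3={✗back,v=1,log=-}
step 17 deliver 1→3: —
step 18 deliver 1→4: —
step 19 deliver 1→0: —
step 20 deliver 0→4: —
step 21 timeout(4): 4={back,v=3,log=y}
step 22 recover(3): 3={back,v=1,log=-}
step 23 deliver 4→2: 2={back,v=1,log=-}
step 24 deliver 4→3: —
step 25 deliver 0→2: —

3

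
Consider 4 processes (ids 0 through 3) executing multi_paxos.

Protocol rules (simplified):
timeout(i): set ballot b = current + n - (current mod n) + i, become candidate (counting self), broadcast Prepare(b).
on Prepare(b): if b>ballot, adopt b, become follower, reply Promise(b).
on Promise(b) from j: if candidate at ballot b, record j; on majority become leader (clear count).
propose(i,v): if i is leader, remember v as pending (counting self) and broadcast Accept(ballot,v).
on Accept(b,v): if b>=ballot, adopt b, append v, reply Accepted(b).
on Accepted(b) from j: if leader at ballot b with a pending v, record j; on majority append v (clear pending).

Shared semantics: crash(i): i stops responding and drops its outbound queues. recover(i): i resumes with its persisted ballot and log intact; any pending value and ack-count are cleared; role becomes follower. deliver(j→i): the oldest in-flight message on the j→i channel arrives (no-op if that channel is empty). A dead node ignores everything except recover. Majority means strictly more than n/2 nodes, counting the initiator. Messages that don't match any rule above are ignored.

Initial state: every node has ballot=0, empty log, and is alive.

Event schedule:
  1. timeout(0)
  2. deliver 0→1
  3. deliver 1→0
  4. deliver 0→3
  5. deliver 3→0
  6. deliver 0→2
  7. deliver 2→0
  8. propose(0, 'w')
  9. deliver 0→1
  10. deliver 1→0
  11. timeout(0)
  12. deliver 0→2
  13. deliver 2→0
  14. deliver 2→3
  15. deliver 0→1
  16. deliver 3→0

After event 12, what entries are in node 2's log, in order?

w

after 1 — timeout(0): n0:cand/b4/[-]
after 2 — deliver 0→1: n1:foll/b4/[-]
after 3 — deliver 1→0: ·
after 4 — deliver 0→3: n3:foll/b4/[-]
after 5 — deliver 3→0: n0:lead/b4/[-]
after 6 — deliver 0→2: n2:foll/b4/[-]
after 7 — deliver 2→0: ·
after 8 — propose(0,'w'): ·
after 9 — deliver 0→1: n1:foll/b4/[w]
after 10 — deliver 1→0: ·
after 11 — timeout(0): n0:cand/b8/[-]
after 12 — deliver 0→2: n2:foll/b4/[w]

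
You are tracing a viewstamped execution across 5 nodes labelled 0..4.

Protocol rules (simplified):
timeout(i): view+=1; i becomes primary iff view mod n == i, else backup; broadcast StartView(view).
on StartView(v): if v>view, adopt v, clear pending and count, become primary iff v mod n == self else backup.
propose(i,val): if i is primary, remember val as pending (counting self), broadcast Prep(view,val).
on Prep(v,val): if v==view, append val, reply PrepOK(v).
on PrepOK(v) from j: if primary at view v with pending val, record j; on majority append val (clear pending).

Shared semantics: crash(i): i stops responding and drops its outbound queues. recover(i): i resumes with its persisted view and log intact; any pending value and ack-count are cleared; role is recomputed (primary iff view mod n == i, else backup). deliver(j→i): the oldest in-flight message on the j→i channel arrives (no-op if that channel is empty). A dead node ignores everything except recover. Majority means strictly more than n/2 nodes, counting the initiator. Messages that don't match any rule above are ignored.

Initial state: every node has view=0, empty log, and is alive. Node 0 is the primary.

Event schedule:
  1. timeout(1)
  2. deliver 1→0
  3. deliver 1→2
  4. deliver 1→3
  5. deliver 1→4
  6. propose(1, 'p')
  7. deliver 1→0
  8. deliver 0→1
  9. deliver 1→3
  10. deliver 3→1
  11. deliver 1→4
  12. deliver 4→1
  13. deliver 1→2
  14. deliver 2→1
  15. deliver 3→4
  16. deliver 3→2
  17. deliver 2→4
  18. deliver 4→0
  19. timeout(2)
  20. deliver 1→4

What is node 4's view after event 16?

step 1 timeout(1): 1={prim,v=1,log=-}
step 2 deliver 1→0: 0={back,v=1,log=-}
step 3 deliver 1→2: 2={back,v=1,log=-}
step 4 deliver 1→3: 3={back,v=1,log=-}
step 5 deliver 1→4: 4={back,v=1,log=-}
step 6 propose(1,'p'): —
step 7 deliver 1→0: 0={back,v=1,log=p}
step 8 deliver 0→1: —
step 9 deliver 1→3: 3={back,v=1,log=p}
step 10 deliver 3→1: 1={prim,v=1,log=p}
step 11 deliver 1→4: 4={back,v=1,log=p}
step 12 deliver 4→1: —
step 13 deliver 1→2: 2={back,v=1,log=p}
step 14 deliver 2→1: —
step 15 deliver 3→4: —
step 16 deliver 3→2: —

1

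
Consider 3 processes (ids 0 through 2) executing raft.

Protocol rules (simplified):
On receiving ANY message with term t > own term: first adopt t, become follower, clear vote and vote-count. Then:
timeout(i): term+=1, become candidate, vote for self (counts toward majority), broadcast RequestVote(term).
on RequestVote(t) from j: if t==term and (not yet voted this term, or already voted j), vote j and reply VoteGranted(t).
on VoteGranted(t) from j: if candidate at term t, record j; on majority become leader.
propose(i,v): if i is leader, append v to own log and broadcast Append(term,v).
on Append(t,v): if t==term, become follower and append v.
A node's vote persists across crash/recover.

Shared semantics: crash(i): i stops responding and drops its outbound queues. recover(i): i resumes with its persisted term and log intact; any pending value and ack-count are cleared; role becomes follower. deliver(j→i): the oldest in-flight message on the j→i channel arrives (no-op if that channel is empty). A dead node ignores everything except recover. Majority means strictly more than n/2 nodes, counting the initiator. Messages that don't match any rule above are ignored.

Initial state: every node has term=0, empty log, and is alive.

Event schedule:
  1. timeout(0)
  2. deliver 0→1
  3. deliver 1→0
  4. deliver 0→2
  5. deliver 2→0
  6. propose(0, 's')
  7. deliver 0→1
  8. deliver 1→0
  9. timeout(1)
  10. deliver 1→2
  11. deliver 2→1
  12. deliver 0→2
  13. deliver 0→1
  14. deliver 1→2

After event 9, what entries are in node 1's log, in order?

s

e1 timeout(0): 0[cand,t=1,-]
e2 deliver 0→1: 1[foll,t=1,-]
e3 deliver 1→0: 0[lead,t=1,-]
e4 deliver 0→2: 2[foll,t=1,-]
e5 deliver 2→0: ·
e6 propose(0,'s'): 0[lead,t=1,s]
e7 deliver 0→1: 1[foll,t=1,s]
e8 deliver 1→0: ·
e9 timeout(1): 1[cand,t=2,s]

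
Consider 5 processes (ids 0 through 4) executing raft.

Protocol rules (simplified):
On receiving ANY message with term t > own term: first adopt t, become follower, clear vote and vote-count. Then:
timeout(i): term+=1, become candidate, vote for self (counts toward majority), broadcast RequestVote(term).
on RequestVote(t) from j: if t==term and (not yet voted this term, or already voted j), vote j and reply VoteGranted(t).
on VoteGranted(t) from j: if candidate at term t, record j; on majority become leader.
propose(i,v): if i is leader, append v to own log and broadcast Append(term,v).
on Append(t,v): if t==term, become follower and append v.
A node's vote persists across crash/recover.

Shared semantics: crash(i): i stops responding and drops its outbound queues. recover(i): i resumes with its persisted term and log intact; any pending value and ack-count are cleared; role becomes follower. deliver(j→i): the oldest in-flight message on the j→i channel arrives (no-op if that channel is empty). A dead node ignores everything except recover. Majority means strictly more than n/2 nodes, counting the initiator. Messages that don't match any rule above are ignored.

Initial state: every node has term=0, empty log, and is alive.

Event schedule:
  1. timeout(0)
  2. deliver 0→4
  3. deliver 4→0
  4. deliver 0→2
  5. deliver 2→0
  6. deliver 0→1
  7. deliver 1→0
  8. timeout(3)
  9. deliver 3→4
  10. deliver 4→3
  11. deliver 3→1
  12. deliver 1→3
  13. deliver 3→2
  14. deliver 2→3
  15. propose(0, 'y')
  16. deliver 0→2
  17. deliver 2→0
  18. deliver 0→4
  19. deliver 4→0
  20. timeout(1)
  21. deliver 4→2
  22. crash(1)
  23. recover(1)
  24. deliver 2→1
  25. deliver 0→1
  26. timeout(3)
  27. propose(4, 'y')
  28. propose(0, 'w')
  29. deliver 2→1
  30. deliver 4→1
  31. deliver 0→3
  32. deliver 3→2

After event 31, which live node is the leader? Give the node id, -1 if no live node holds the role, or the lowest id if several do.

after 1 — timeout(0): n0:cand/t1/[-]
after 2 — deliver 0→4: n4:foll/t1/[-]
after 3 — deliver 4→0: ·
after 4 — deliver 0→2: n2:foll/t1/[-]
after 5 — deliver 2→0: n0:lead/t1/[-]
after 6 — deliver 0→1: n1:foll/t1/[-]
after 7 — deliver 1→0: ·
after 8 — timeout(3): n3:cand/t1/[-]
after 9 — deliver 3→4: ·
after 10 — deliver 4→3: ·
after 11 — deliver 3→1: ·
after 12 — deliver 1→3: ·
after 13 — deliver 3→2: ·
after 14 — deliver 2→3: ·
after 15 — propose(0,'y'): n0:lead/t1/[y]
after 16 — deliver 0→2: n2:foll/t1/[y]
after 17 — deliver 2→0: ·
after 18 — deliver 0→4: n4:foll/t1/[y]
after 19 — deliver 4→0: ·
after 20 — timeout(1): n1:cand/t2/[-]
after 21 — deliver 4→2: ·
after 22 — crash(1): n1:✗cand/t2/[-]
after 23 — recover(1): n1:foll/t2/[-]
after 24 — deliver 2→1: ·
after 25 — deliver 0→1: ·
after 26 — timeout(3): n3:cand/t2/[-]
after 27 — propose(4,'y'): ·
after 28 — propose(0,'w'): n0:lead/t1/[y,w]
after 29 — deliver 2→1: ·
after 30 — deliver 4→1: ·
after 31 — deliver 0→3: ·

0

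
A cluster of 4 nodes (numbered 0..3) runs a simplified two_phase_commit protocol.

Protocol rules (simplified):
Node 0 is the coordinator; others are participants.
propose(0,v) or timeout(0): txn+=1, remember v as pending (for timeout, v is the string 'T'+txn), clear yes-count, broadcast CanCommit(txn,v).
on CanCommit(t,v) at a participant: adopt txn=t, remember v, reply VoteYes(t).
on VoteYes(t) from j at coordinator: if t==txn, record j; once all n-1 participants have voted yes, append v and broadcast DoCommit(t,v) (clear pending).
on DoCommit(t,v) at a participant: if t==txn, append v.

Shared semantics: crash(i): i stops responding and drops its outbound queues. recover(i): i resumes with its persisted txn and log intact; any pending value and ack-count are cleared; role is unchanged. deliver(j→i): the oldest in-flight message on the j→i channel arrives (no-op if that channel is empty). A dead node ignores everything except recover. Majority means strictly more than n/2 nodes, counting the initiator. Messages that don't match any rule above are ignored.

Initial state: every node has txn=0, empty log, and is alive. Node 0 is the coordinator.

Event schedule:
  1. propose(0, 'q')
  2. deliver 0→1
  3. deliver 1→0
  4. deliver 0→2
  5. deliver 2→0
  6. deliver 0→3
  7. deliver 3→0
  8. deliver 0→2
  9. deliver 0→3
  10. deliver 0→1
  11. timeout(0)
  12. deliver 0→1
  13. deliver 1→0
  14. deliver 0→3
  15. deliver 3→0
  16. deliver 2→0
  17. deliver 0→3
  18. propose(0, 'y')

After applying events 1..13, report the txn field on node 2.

after 1 — propose(0,'q'): n0:coor/t1/[-]
after 2 — deliver 0→1: n1:part/t1/[-]
after 3 — deliver 1→0: ·
after 4 — deliver 0→2: n2:part/t1/[-]
after 5 — deliver 2→0: ·
after 6 — deliver 0→3: n3:part/t1/[-]
after 7 — deliver 3→0: n0:coor/t1/[q]
after 8 — deliver 0→2: n2:part/t1/[q]
after 9 — deliver 0→3: n3:part/t1/[q]
after 10 — deliver 0→1: n1:part/t1/[q]
after 11 — timeout(0): n0:coor/t2/[q]
after 12 — deliver 0→1: n1:part/t2/[q]
after 13 — deliver 1→0: ·

1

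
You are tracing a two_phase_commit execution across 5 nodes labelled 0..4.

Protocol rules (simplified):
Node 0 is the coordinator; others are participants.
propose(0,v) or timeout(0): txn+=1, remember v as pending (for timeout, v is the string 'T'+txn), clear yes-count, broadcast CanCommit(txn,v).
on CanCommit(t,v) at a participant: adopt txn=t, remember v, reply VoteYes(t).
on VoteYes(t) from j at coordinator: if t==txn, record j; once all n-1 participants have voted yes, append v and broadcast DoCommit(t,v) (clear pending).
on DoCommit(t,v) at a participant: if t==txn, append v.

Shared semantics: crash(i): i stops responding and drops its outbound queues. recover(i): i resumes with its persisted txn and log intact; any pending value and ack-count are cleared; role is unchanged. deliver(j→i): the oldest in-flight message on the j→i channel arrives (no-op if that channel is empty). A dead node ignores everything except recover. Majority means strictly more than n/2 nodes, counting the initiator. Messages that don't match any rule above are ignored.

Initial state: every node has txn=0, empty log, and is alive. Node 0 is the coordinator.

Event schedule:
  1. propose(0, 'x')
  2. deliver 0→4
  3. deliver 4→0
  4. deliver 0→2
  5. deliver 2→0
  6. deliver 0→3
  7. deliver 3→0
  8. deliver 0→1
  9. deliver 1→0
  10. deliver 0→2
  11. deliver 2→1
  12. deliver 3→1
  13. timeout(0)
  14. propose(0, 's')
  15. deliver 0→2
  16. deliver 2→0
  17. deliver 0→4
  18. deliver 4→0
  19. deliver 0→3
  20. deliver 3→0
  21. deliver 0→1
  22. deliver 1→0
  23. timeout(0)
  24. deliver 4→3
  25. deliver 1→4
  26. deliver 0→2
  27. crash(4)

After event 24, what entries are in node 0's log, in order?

step 1 propose(0,'x'): 0={coor,t=1,log=-}
step 2 deliver 0→4: 4={part,t=1,log=-}
step 3 deliver 4→0: —
step 4 deliver 0→2: 2={part,t=1,log=-}
step 5 deliver 2→0: —
step 6 deliver 0→3: 3={part,t=1,log=-}
step 7 deliver 3→0: —
step 8 deliver 0→1: 1={part,t=1,log=-}
step 9 deliver 1→0: 0={coor,t=1,log=x}
step 10 deliver 0→2: 2={part,t=1,log=x}
step 11 deliver 2→1: —
step 12 deliver 3→1: —
step 13 timeout(0): 0={coor,t=2,log=x}
step 14 propose(0,'s'): 0={coor,t=3,log=x}
step 15 deliver 0→2: 2={part,t=2,log=x}
step 16 deliver 2→0: —
step 17 deliver 0→4: 4={part,t=1,log=x}
step 18 deliver 4→0: —
step 19 deliver 0→3: 3={part,t=1,log=x}
step 20 deliver 3→0: —
step 21 deliver 0→1: 1={part,t=1,log=x}
step 22 deliver 1→0: —
step 23 timeout(0): 0={coor,t=4,log=x}
step 24 deliver 4→3: —

x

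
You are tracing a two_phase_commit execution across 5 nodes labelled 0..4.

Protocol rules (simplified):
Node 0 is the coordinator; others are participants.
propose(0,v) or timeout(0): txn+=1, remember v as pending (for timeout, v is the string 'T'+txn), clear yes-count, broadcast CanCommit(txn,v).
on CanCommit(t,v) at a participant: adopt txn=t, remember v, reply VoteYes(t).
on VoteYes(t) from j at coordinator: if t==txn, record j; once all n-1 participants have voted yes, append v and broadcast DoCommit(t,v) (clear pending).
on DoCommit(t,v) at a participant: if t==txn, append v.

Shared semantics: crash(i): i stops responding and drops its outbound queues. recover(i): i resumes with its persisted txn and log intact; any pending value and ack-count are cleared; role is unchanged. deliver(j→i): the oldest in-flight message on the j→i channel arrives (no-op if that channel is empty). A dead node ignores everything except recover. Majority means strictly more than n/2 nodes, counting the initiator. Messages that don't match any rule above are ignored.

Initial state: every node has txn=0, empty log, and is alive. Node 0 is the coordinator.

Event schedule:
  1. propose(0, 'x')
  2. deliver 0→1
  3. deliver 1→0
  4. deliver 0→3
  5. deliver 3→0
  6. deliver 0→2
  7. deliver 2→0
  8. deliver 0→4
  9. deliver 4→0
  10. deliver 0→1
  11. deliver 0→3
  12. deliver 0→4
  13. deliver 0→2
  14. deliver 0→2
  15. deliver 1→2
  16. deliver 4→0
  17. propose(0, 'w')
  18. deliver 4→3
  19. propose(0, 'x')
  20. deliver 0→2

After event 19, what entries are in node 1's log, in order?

after 1 — propose(0,'x'): n0:coor/t1/[-]
after 2 — deliver 0→1: n1:part/t1/[-]
after 3 — deliver 1→0: ·
after 4 — deliver 0→3: n3:part/t1/[-]
after 5 — deliver 3→0: ·
after 6 — deliver 0→2: n2:part/t1/[-]
after 7 — deliver 2→0: ·
after 8 — deliver 0→4: n4:part/t1/[-]
after 9 — deliver 4→0: n0:coor/t1/[x]
after 10 — deliver 0→1: n1:part/t1/[x]
after 11 — deliver 0→3: n3:part/t1/[x]
after 12 — deliver 0→4: n4:part/t1/[x]
after 13 — deliver 0→2: n2:part/t1/[x]
after 14 — deliver 0→2: ·
after 15 — deliver 1→2: ·
after 16 — deliver 4→0: ·
after 17 — propose(0,'w'): n0:coor/t2/[x]
after 18 — deliver 4→3: ·
after 19 — propose(0,'x'): n0:coor/t3/[x]

x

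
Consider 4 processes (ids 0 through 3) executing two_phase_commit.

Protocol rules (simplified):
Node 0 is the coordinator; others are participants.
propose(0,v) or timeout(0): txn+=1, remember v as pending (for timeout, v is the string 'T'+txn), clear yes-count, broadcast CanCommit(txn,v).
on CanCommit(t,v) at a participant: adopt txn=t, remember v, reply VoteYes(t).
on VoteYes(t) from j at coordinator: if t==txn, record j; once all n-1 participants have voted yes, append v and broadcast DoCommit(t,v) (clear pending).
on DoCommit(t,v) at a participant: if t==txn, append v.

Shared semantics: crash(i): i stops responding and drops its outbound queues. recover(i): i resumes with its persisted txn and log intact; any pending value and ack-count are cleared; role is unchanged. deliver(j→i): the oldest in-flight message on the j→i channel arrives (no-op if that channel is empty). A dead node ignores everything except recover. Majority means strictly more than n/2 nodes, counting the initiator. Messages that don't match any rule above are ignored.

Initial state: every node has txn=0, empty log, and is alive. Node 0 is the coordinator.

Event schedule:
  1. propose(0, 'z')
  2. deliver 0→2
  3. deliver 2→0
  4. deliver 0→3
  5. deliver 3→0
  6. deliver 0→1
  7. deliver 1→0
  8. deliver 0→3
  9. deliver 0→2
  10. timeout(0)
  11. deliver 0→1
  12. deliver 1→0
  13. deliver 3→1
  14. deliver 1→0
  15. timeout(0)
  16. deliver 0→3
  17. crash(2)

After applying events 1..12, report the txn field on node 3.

1

e1 propose(0,'z'): 0[coor,t=1,-]
e2 deliver 0→2: 2[part,t=1,-]
e3 deliver 2→0: ·
e4 deliver 0→3: 3[part,t=1,-]
e5 deliver 3→0: ·
e6 deliver 0→1: 1[part,t=1,-]
e7 deliver 1→0: 0[coor,t=1,z]
e8 deliver 0→3: 3[part,t=1,z]
e9 deliver 0→2: 2[part,t=1,z]
e10 timeout(0): 0[coor,t=2,z]
e11 deliver 0→1: 1[part,t=1,z]
e12 deliver 1→0: ·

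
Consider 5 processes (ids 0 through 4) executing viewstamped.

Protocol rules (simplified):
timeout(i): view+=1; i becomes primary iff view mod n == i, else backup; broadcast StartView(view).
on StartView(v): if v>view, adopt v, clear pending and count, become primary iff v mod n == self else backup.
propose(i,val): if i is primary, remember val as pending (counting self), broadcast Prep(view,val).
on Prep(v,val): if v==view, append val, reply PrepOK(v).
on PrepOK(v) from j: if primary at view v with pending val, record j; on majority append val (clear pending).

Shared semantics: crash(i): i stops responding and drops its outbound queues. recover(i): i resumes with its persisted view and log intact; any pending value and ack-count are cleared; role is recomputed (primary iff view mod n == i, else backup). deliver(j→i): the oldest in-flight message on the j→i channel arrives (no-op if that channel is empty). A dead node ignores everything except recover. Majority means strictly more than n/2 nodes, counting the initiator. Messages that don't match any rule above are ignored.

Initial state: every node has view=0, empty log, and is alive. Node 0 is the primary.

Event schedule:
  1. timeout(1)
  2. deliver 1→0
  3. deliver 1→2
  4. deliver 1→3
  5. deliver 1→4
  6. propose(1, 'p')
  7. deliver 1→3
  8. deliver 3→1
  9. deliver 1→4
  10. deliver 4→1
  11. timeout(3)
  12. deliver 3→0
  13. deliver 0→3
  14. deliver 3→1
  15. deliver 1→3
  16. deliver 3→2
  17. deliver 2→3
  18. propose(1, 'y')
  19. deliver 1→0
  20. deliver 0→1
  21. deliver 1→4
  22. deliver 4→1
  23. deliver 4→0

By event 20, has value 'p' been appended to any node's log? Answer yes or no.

step 1 timeout(1): 1={prim,v=1,log=-}
step 2 deliver 1→0: 0={back,v=1,log=-}
step 3 deliver 1→2: 2={back,v=1,log=-}
step 4 deliver 1→3: 3={back,v=1,log=-}
step 5 deliver 1→4: 4={back,v=1,log=-}
step 6 propose(1,'p'): —
step 7 deliver 1→3: 3={back,v=1,log=p}
step 8 deliver 3→1: —
step 9 deliver 1→4: 4={back,v=1,log=p}
step 10 deliver 4→1: 1={prim,v=1,log=p}
step 11 timeout(3): 3={back,v=2,log=p}
step 12 deliver 3→0: 0={back,v=2,log=-}
step 13 deliver 0→3: —
step 14 deliver 3→1: 1={back,v=2,log=p}
step 15 deliver 1→3: —
step 16 deliver 3→2: 2={prim,v=2,log=-}
step 17 deliver 2→3: —
step 18 propose(1,'y'): —
step 19 deliver 1→0: —
step 20 deliver 0→1: —

yes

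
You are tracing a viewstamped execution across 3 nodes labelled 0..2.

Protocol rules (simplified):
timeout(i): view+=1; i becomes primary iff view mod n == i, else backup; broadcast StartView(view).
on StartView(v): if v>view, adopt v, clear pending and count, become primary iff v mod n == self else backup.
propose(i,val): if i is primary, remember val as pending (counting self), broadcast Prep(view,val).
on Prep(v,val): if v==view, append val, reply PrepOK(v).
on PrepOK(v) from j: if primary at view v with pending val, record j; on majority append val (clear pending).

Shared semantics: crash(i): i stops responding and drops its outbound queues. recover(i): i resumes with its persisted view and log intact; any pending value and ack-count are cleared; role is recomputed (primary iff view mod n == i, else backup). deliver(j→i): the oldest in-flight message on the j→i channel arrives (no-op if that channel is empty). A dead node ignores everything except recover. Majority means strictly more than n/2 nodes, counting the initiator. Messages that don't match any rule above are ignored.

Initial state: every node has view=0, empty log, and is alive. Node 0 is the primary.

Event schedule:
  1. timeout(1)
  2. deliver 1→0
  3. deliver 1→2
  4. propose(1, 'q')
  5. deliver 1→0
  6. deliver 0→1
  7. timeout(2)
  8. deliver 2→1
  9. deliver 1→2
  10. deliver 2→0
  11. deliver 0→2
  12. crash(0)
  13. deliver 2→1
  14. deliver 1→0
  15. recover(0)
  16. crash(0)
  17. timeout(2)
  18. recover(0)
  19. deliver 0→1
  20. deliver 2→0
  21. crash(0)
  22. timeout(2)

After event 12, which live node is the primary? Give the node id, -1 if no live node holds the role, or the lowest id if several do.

2

after 1 — timeout(1): n1:prim/v1/[-]
after 2 — deliver 1→0: n0:back/v1/[-]
after 3 — deliver 1→2: n2:back/v1/[-]
after 4 — propose(1,'q'): ·
after 5 — deliver 1→0: n0:back/v1/[q]
after 6 — deliver 0→1: n1:prim/v1/[q]
after 7 — timeout(2): n2:prim/v2/[-]
after 8 — deliver 2→1: n1:back/v2/[q]
after 9 — deliver 1→2: ·
after 10 — deliver 2→0: n0:back/v2/[q]
after 11 — deliver 0→2: ·
after 12 — crash(0): n0:✗back/v2/[q]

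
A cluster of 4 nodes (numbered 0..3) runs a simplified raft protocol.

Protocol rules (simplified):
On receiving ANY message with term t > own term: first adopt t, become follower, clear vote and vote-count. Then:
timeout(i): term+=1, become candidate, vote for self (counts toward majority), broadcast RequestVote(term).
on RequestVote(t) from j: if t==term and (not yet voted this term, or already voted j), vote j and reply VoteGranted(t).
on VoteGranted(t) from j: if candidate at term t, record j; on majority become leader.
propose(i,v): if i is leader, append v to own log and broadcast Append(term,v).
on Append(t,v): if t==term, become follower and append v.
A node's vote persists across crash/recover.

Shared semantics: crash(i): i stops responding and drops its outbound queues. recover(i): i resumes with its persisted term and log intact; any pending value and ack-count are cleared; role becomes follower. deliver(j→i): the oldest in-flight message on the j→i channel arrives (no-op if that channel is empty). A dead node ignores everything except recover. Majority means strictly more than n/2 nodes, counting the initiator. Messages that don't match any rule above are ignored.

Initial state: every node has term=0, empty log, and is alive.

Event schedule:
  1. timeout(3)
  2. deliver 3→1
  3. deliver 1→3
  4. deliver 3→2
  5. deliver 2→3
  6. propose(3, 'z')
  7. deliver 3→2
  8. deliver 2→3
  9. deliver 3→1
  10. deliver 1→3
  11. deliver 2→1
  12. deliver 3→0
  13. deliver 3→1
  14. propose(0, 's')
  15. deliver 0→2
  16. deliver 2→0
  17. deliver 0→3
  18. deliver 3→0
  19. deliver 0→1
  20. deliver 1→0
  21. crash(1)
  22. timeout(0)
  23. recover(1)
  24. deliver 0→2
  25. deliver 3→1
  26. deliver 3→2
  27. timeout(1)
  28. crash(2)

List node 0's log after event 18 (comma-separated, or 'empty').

z

1. timeout(3):  <3:cand t1 ->
2. deliver 3→1:  <1:foll t1 ->
3. deliver 1→3:  nop
4. deliver 3→2:  <2:foll t1 ->
5. deliver 2→3:  <3:lead t1 ->
6. propose(3,'z'):  <3:lead t1 z>
7. deliver 3→2:  <2:foll t1 z>
8. deliver 2→3:  nop
9. deliver 3→1:  <1:foll t1 z>
10. deliver 1→3:  nop
11. deliver 2→1:  nop
12. deliver 3→0:  <0:foll t1 ->
13. deliver 3→1:  nop
14. propose(0,'s'):  nop
15. deliver 0→2:  nop
16. deliver 2→0:  nop
17. deliver 0→3:  nop
18. deliver 3→0:  <0:foll t1 z>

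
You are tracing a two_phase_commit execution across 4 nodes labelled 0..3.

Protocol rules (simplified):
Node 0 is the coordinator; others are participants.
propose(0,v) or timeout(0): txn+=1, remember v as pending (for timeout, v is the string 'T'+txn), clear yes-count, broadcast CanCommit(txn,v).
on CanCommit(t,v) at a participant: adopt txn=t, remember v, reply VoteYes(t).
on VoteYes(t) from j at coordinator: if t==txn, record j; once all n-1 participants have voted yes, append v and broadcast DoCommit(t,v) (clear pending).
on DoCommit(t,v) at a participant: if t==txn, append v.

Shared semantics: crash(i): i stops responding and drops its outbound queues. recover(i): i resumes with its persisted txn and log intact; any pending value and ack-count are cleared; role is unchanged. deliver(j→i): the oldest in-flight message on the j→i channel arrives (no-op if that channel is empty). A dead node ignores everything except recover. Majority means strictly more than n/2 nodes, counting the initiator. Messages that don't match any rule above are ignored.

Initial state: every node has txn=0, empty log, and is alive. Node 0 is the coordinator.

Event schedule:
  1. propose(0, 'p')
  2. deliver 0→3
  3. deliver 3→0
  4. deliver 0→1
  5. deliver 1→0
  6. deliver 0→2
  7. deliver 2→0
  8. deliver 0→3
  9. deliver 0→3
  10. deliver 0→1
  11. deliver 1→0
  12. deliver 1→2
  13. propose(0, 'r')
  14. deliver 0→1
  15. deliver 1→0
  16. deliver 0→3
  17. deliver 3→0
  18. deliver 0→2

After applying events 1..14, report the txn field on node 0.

2

1. propose(0,'p'):  <0:coor t1 ->
2. deliver 0→3:  <3:part t1 ->
3. deliver 3→0:  nop
4. deliver 0→1:  <1:part t1 ->
5. deliver 1→0:  nop
6. deliver 0→2:  <2:part t1 ->
7. deliver 2→0:  <0:coor t1 p>
8. deliver 0→3:  <3:part t1 p>
9. deliver 0→3:  nop
10. deliver 0→1:  <1:part t1 p>
11. deliver 1→0:  nop
12. deliver 1→2:  nop
13. propose(0,'r'):  <0:coor t2 p>
14. deliver 0→1:  <1:part t2 p>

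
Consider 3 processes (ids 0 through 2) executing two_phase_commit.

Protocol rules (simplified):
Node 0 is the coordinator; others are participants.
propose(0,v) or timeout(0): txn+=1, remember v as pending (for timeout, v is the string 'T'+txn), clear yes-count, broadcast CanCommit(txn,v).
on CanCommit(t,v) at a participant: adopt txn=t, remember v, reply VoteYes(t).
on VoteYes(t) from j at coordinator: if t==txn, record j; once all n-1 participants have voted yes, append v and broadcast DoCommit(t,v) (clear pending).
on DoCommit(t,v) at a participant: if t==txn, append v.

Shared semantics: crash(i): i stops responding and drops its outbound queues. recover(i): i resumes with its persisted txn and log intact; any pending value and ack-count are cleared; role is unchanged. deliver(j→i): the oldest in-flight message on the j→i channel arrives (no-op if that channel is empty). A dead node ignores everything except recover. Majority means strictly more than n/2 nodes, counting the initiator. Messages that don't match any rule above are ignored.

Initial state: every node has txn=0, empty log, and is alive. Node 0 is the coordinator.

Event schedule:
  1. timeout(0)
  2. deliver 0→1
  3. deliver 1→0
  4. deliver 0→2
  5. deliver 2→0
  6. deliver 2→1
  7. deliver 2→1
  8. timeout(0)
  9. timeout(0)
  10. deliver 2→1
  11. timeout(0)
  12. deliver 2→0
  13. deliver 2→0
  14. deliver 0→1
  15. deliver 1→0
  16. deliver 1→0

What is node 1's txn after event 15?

1. timeout(0):  <0:coor t1 ->
2. deliver 0→1:  <1:part t1 ->
3. deliver 1→0:  nop
4. deliver 0→2:  <2:part t1 ->
5. deliver 2→0:  <0:coor t1 T1>
6. deliver 2→1:  nop
7. deliver 2→1:  nop
8. timeout(0):  <0:coor t2 T1>
9. timeout(0):  <0:coor t3 T1>
10. deliver 2→1:  nop
11. timeout(0):  <0:coor t4 T1>
12. deliver 2→0:  nop
13. deliver 2→0:  nop
14. deliver 0→1:  <1:part t1 T1>
15. deliver 1→0:  nop

1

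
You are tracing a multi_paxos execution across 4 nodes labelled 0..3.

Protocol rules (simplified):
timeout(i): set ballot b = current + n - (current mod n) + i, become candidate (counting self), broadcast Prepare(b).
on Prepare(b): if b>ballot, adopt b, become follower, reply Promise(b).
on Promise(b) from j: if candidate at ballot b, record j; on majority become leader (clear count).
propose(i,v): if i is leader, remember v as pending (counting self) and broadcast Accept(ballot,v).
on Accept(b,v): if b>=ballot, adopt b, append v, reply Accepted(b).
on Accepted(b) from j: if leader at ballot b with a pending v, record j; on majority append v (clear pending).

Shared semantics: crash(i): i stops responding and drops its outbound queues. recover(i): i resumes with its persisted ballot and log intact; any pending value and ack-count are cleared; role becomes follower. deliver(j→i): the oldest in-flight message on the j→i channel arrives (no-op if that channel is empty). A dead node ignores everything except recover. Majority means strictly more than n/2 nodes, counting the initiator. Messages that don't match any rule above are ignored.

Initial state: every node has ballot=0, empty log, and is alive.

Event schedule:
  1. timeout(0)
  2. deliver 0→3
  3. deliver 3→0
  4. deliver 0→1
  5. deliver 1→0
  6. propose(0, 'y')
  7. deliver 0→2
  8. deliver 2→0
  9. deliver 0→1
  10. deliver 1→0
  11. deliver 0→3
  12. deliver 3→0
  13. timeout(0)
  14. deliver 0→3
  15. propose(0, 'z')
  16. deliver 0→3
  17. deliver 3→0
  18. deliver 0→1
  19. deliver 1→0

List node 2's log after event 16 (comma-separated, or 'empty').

e1 timeout(0): 0[cand,b=4,-]
e2 deliver 0→3: 3[foll,b=4,-]
e3 deliver 3→0: ·
e4 deliver 0→1: 1[foll,b=4,-]
e5 deliver 1→0: 0[lead,b=4,-]
e6 propose(0,'y'): ·
e7 deliver 0→2: 2[foll,b=4,-]
e8 deliver 2→0: ·
e9 deliver 0→1: 1[foll,b=4,y]
e10 deliver 1→0: ·
e11 deliver 0→3: 3[foll,b=4,y]
e12 deliver 3→0: 0[lead,b=4,y]
e13 timeout(0): 0[cand,b=8,y]
e14 deliver 0→3: 3[foll,b=8,y]
e15 propose(0,'z'): ·
e16 deliver 0→3: ·

empty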